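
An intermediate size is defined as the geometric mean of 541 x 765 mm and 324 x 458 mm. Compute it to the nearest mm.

419 × 592 mm

Short side: √(541 · 324) = √175284 ≈ 418.7 → 419 mm
Long side: √(765 · 458) = √350370 ≈ 591.9 → 592 mm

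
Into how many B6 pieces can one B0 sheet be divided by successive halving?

64

Each ISO step halves the sheet: 1 × B0 → 2 × B1 → 4 × B2 → 8 × B3 → …
From B0 to B6 is 6 halving steps: 2^6 = 64.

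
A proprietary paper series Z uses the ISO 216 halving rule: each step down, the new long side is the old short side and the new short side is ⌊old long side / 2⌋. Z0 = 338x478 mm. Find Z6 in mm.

Z1 = 239 × 338 mm (from Z0 by 1 halving).
Z2: ⌊338/2⌋ × 239 = 169 × 239 mm
Z3: ⌊239/2⌋ × 169 = 119 × 169 mm
Z4: ⌊169/2⌋ × 119 = 84 × 119 mm
Z5: ⌊119/2⌋ × 84 = 59 × 84 mm
Z6: ⌊84/2⌋ × 59 = 42 × 59 mm

42 × 59 mm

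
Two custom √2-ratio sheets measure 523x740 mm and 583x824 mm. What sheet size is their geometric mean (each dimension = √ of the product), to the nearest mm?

552 × 781 mm

Short side: √(523 · 583) = √304909 ≈ 552.2 → 552 mm
Long side: √(740 · 824) = √609760 ≈ 780.9 → 781 mm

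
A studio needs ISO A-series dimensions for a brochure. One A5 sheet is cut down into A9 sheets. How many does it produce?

Each ISO step halves the sheet: 1 × A5 → 2 × A6 → 4 × A7 → 8 × A8 → …
From A5 to A9 is 4 halving steps: 2^4 = 16.

16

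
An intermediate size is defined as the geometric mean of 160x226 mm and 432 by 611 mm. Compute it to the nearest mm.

263 × 372 mm

Short side: √(160 · 432) = √69120 ≈ 262.9 → 263 mm
Long side: √(226 · 611) = √138086 ≈ 371.6 → 372 mm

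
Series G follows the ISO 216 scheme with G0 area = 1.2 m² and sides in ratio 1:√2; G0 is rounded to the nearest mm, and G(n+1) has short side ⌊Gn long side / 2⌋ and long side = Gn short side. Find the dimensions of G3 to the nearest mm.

Let G0's short side be w mm. w · w√2 = 1.2 m² = 1,200,000 mm², so w ≈ 921.2 mm and w√2 ≈ 1302.7 mm → G0 = 921 × 1303 mm.
G1: ⌊1303/2⌋ × 921 = 651 × 921 mm
G2: ⌊921/2⌋ × 651 = 460 × 651 mm
G3: ⌊651/2⌋ × 460 = 325 × 460 mm

325 × 460 mm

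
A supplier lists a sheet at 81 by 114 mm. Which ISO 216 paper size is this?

C7 (81 × 114 mm)

Aspect ratio 114/81 ≈ 1.407 — close to the ISO √2 ≈ 1.414.
In the C-series (envelope sizes, between A and B): C7 = 81 × 114 mm.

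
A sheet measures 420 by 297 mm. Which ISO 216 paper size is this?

A3 (297 × 420 mm)

Aspect ratio 420/297 ≈ 1.414 — close to the ISO √2 ≈ 1.414.
In the A-series (A0 area = 1 m²): A3 = 297 × 420 mm.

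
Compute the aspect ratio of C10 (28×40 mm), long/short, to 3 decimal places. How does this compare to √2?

1.429

40 / 28 = 1.429
ISO 216 targets √2 ≈ 1.414; the +0.014 deviation is from mm rounding.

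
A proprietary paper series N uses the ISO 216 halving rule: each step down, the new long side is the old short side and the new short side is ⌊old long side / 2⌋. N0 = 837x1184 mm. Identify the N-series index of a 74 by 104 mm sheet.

N0: 837 × 1184 mm
N1: 592 × 837 mm
N2: 418 × 592 mm
N3: 296 × 418 mm
N4: 209 × 296 mm
N5: 148 × 209 mm
N6: 104 × 148 mm
N7: 74 × 104 mm
N8: 52 × 74 mm
→ matches N7.

N7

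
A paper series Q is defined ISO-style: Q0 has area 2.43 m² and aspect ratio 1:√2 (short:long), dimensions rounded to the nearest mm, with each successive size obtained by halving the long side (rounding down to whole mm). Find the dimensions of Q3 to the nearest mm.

Let Q0's short side be w mm. w · w√2 = 2.43 m² = 2,430,000 mm², so w ≈ 1310.8 mm and w√2 ≈ 1853.8 mm → Q0 = 1311 × 1854 mm.
Q1: ⌊1854/2⌋ × 1311 = 927 × 1311 mm
Q2: ⌊1311/2⌋ × 927 = 655 × 927 mm
Q3: ⌊927/2⌋ × 655 = 463 × 655 mm

463 × 655 mm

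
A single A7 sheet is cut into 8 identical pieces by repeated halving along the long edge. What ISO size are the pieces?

A10

8 = 2^3, so 3 halving steps.
A7 → A8 → … → A10 after 3 steps.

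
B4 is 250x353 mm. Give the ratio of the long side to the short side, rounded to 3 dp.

353 / 250 = 1.412
ISO 216 targets √2 ≈ 1.414; the -0.002 deviation is from mm rounding.

1.412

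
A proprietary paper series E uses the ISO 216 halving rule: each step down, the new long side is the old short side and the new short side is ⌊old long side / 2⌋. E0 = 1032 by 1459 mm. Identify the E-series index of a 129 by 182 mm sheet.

E6

E0: 1032 × 1459 mm
E1: 729 × 1032 mm
E2: 516 × 729 mm
E3: 364 × 516 mm
E4: 258 × 364 mm
E5: 182 × 258 mm
E6: 129 × 182 mm
E7: 91 × 129 mm
→ matches E6.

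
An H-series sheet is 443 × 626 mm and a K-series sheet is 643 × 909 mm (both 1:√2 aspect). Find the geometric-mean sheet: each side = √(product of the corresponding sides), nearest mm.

534 × 754 mm

Short side: √(443 · 643) = √284849 ≈ 533.7 → 534 mm
Long side: √(626 · 909) = √569034 ≈ 754.3 → 754 mm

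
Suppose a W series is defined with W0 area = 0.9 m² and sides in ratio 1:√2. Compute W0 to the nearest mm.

Let the short side be w mm. Then w · w√2 = 0.9 m² = 900,000 mm².
w² = 900,000/√2, so w ≈ 797.7 mm; long side = w√2 ≈ 1128.2 mm.

798 × 1128 mm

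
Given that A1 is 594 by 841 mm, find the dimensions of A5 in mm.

A2: ⌊841/2⌋ × 594 = 420 × 594 mm
A3: ⌊594/2⌋ × 420 = 297 × 420 mm
A4: ⌊420/2⌋ × 297 = 210 × 297 mm
A5: ⌊297/2⌋ × 210 = 148 × 210 mm

148 × 210 mm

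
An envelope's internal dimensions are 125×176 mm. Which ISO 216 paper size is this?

B6 (125 × 176 mm)

Aspect ratio 176/125 ≈ 1.408 — close to the ISO √2 ≈ 1.414.
In the B-series (B0 = 1000 × 1414 mm): B6 = 125 × 176 mm.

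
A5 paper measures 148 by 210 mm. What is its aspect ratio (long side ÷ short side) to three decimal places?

210 / 148 = 1.419
ISO 216 targets √2 ≈ 1.414; the +0.005 deviation is from mm rounding.

1.419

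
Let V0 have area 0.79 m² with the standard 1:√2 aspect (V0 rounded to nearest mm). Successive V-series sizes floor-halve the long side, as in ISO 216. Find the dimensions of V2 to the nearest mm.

Let V0's short side be w mm. w · w√2 = 0.79 m² = 790,000 mm², so w ≈ 747.4 mm and w√2 ≈ 1057.0 mm → V0 = 747 × 1057 mm.
V1: ⌊1057/2⌋ × 747 = 528 × 747 mm
V2: ⌊747/2⌋ × 528 = 373 × 528 mm

373 × 528 mm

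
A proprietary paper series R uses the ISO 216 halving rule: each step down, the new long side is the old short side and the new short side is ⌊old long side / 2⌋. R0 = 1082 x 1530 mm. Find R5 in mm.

191 × 270 mm

R1: ⌊1530/2⌋ × 1082 = 765 × 1082 mm
R2: ⌊1082/2⌋ × 765 = 541 × 765 mm
R3: ⌊765/2⌋ × 541 = 382 × 541 mm
R4: ⌊541/2⌋ × 382 = 270 × 382 mm
R5: ⌊382/2⌋ × 270 = 191 × 270 mm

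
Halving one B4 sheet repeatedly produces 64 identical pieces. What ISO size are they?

64 = 2^6, so 6 halving steps.
B4 → B5 → … → B10 after 6 steps.

B10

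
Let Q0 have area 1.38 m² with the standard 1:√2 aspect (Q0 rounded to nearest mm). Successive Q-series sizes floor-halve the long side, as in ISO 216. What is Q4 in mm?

247 × 349 mm

Let Q0's short side be w mm. w · w√2 = 1.38 m² = 1,380,000 mm², so w ≈ 987.8 mm and w√2 ≈ 1397.0 mm → Q0 = 988 × 1397 mm.
Q1: ⌊1397/2⌋ × 988 = 698 × 988 mm
Q2: ⌊988/2⌋ × 698 = 494 × 698 mm
Q3: ⌊698/2⌋ × 494 = 349 × 494 mm
Q4: ⌊494/2⌋ × 349 = 247 × 349 mm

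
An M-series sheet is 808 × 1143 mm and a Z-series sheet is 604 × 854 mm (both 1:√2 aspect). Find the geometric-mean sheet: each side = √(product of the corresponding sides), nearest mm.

699 × 988 mm

Short side: √(808 · 604) = √488032 ≈ 698.6 → 699 mm
Long side: √(1143 · 854) = √976122 ≈ 988.0 → 988 mm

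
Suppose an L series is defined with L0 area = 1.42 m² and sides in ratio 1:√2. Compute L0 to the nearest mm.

1002 × 1417 mm

Let the short side be w mm. Then w · w√2 = 1.42 m² = 1,420,000 mm².
w² = 1,420,000/√2, so w ≈ 1002.0 mm; long side = w√2 ≈ 1417.1 mm.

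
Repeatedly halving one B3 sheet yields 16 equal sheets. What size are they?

B7

16 = 2^4, so 4 halving steps.
B3 → B4 → … → B7 after 4 steps.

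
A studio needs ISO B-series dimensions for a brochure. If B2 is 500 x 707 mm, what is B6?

B3: ⌊707/2⌋ × 500 = 353 × 500 mm
B4: ⌊500/2⌋ × 353 = 250 × 353 mm
B5: ⌊353/2⌋ × 250 = 176 × 250 mm
B6: ⌊250/2⌋ × 176 = 125 × 176 mm

125 × 176 mm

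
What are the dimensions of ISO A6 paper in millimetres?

A0 = 841 × 1189 mm (A0 has area 1 m², aspect 1:√2).
A1: ⌊1189/2⌋ × 841 = 594 × 841 mm
A2: ⌊841/2⌋ × 594 = 420 × 594 mm
A3: ⌊594/2⌋ × 420 = 297 × 420 mm
A4: ⌊420/2⌋ × 297 = 210 × 297 mm
A5: ⌊297/2⌋ × 210 = 148 × 210 mm
A6: ⌊210/2⌋ × 148 = 105 × 148 mm

105 × 148 mm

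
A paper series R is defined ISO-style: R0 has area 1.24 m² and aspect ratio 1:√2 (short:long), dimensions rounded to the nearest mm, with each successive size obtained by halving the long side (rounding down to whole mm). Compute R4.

Let R0's short side be w mm. w · w√2 = 1.24 m² = 1,240,000 mm², so w ≈ 936.4 mm and w√2 ≈ 1324.2 mm → R0 = 936 × 1324 mm.
R1: ⌊1324/2⌋ × 936 = 662 × 936 mm
R2: ⌊936/2⌋ × 662 = 468 × 662 mm
R3: ⌊662/2⌋ × 468 = 331 × 468 mm
R4: ⌊468/2⌋ × 331 = 234 × 331 mm

234 × 331 mm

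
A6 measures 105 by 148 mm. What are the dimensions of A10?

26 × 37 mm

A7: ⌊148/2⌋ × 105 = 74 × 105 mm
A8: ⌊105/2⌋ × 74 = 52 × 74 mm
A9: ⌊74/2⌋ × 52 = 37 × 52 mm
A10: ⌊52/2⌋ × 37 = 26 × 37 mm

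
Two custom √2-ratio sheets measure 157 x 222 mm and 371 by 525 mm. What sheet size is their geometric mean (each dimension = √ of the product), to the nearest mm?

241 × 341 mm

Short side: √(157 · 371) = √58247 ≈ 241.3 → 241 mm
Long side: √(222 · 525) = √116550 ≈ 341.4 → 341 mm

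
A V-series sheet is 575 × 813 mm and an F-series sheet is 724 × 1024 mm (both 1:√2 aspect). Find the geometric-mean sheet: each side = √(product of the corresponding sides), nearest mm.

645 × 912 mm

Short side: √(575 · 724) = √416300 ≈ 645.2 → 645 mm
Long side: √(813 · 1024) = √832512 ≈ 912.4 → 912 mm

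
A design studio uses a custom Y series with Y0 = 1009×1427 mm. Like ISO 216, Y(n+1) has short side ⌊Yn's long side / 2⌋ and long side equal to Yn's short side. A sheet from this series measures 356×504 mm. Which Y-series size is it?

Y0: 1009 × 1427 mm
Y1: 713 × 1009 mm
Y2: 504 × 713 mm
Y3: 356 × 504 mm
Y4: 252 × 356 mm
→ matches Y3.

Y3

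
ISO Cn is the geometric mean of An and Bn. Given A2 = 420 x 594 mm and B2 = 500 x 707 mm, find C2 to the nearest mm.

458 × 648 mm

Short side: √(420 · 500) = √210000 ≈ 458.3 → 458 mm
Long side: √(594 · 707) = √419958 ≈ 648.0 → 648 mm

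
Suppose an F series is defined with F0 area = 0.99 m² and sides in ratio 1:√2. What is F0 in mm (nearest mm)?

Let the short side be w mm. Then w · w√2 = 0.99 m² = 990,000 mm².
w² = 990,000/√2, so w ≈ 836.7 mm; long side = w√2 ≈ 1183.2 mm.

837 × 1183 mm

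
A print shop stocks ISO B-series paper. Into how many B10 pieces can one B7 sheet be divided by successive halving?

8

Each ISO step halves the sheet: 1 × B7 → 2 × B8 → 4 × B9 → 8 × B10
From B7 to B10 is 3 halving steps: 2^3 = 8.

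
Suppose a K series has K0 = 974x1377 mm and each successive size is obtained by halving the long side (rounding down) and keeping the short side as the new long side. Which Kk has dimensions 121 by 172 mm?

K6

K0: 974 × 1377 mm
K1: 688 × 974 mm
K2: 487 × 688 mm
K3: 344 × 487 mm
K4: 243 × 344 mm
K5: 172 × 243 mm
K6: 121 × 172 mm
K7: 86 × 121 mm
→ matches K6.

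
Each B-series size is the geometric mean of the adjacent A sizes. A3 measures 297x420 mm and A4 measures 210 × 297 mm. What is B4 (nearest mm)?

Short side: √(297 · 210) = √62370 ≈ 249.7 → 250 mm
Long side: √(420 · 297) = √124740 ≈ 353.2 → 353 mm

250 × 353 mm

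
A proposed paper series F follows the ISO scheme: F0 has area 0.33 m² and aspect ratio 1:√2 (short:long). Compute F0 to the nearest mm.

Let the short side be w mm. Then w · w√2 = 0.33 m² = 330,000 mm².
w² = 330,000/√2, so w ≈ 483.1 mm; long side = w√2 ≈ 683.1 mm.

483 × 683 mm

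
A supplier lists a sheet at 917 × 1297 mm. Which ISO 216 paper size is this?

Aspect ratio 1297/917 ≈ 1.414 — close to the ISO √2 ≈ 1.414.
In the C-series (envelope sizes, between A and B): C0 = 917 × 1297 mm.

C0 (917 × 1297 mm)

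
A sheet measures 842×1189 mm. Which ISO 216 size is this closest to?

A0 (841 × 1189 mm)

Aspect ratio 1189/842 ≈ 1.412 — close to the ISO √2 ≈ 1.414.
In the A-series (A0 area = 1 m²): A0 = 841 × 1189 mm.
Off by 1 mm total — nearest standard size.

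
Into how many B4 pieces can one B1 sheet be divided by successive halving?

8

B1 = 707 × 1000 mm; B4 = 250 × 353 mm.
Each halving step doubles the count; 3 steps from B1 to B4.
2^3 = 8.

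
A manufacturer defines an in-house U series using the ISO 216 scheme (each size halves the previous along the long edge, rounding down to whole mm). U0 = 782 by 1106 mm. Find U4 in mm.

U1: ⌊1106/2⌋ × 782 = 553 × 782 mm
U2: ⌊782/2⌋ × 553 = 391 × 553 mm
U3: ⌊553/2⌋ × 391 = 276 × 391 mm
U4: ⌊391/2⌋ × 276 = 195 × 276 mm

195 × 276 mm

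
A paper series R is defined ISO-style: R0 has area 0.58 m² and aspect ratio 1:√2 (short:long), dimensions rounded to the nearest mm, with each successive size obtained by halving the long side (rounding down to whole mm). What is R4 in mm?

Let R0's short side be w mm. w · w√2 = 0.58 m² = 580,000 mm², so w ≈ 640.4 mm and w√2 ≈ 905.7 mm → R0 = 640 × 906 mm.
R1: ⌊906/2⌋ × 640 = 453 × 640 mm
R2: ⌊640/2⌋ × 453 = 320 × 453 mm
R3: ⌊453/2⌋ × 320 = 226 × 320 mm
R4: ⌊320/2⌋ × 226 = 160 × 226 mm

160 × 226 mm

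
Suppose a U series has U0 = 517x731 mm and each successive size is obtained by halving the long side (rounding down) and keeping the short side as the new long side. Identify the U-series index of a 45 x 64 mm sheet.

U0: 517 × 731 mm
U1: 365 × 517 mm
U2: 258 × 365 mm
U3: 182 × 258 mm
U4: 129 × 182 mm
U5: 91 × 129 mm
U6: 64 × 91 mm
U7: 45 × 64 mm
U8: 32 × 45 mm
→ matches U7.

U7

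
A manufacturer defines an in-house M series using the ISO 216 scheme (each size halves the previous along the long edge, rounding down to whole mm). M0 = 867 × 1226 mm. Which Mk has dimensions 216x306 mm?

M4

M0: 867 × 1226 mm
M1: 613 × 867 mm
M2: 433 × 613 mm
M3: 306 × 433 mm
M4: 216 × 306 mm
M5: 153 × 216 mm
→ matches M4.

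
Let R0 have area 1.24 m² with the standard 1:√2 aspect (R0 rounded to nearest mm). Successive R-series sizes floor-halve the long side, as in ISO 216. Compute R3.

Let R0's short side be w mm. w · w√2 = 1.24 m² = 1,240,000 mm², so w ≈ 936.4 mm and w√2 ≈ 1324.2 mm → R0 = 936 × 1324 mm.
R1: ⌊1324/2⌋ × 936 = 662 × 936 mm
R2: ⌊936/2⌋ × 662 = 468 × 662 mm
R3: ⌊662/2⌋ × 468 = 331 × 468 mm

331 × 468 mm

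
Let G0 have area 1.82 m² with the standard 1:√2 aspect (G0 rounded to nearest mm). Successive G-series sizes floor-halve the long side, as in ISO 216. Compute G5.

200 × 283 mm

Let G0's short side be w mm. w · w√2 = 1.82 m² = 1,820,000 mm², so w ≈ 1134.4 mm and w√2 ≈ 1604.3 mm → G0 = 1134 × 1604 mm.
G1: ⌊1604/2⌋ × 1134 = 802 × 1134 mm
G2: ⌊1134/2⌋ × 802 = 567 × 802 mm
G3: ⌊802/2⌋ × 567 = 401 × 567 mm
G4: ⌊567/2⌋ × 401 = 283 × 401 mm
G5: ⌊401/2⌋ × 283 = 200 × 283 mm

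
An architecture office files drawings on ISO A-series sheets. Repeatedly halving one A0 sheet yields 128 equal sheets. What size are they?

128 = 2^7, so 7 halving steps.
A0 → A1 → … → A7 after 7 steps.

A7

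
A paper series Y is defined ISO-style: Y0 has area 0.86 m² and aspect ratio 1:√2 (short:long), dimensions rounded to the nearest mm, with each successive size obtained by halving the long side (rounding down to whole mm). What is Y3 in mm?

Let Y0's short side be w mm. w · w√2 = 0.86 m² = 860,000 mm², so w ≈ 779.8 mm and w√2 ≈ 1102.8 mm → Y0 = 780 × 1103 mm.
Y1: ⌊1103/2⌋ × 780 = 551 × 780 mm
Y2: ⌊780/2⌋ × 551 = 390 × 551 mm
Y3: ⌊551/2⌋ × 390 = 275 × 390 mm

275 × 390 mm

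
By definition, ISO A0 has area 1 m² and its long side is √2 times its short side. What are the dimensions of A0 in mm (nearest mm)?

841 × 1189 mm

Let the short side be w mm. Then the long side is w√2 and w · w√2 = 10⁶ mm².
w² = 10⁶/√2, so w = 1000 / 2^(1/4) ≈ 840.9 mm; long side = 1000 · 2^(1/4) ≈ 1189.2 mm.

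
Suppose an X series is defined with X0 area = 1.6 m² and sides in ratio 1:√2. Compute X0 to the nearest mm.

Let the short side be w mm. Then w · w√2 = 1.6 m² = 1,600,000 mm².
w² = 1,600,000/√2, so w ≈ 1063.7 mm; long side = w√2 ≈ 1504.2 mm.

1064 × 1504 mm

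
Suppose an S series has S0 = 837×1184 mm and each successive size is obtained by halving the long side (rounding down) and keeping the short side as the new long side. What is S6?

S1: ⌊1184/2⌋ × 837 = 592 × 837 mm
S2: ⌊837/2⌋ × 592 = 418 × 592 mm
S3: ⌊592/2⌋ × 418 = 296 × 418 mm
S4: ⌊418/2⌋ × 296 = 209 × 296 mm
S5: ⌊296/2⌋ × 209 = 148 × 209 mm
S6: ⌊209/2⌋ × 148 = 104 × 148 mm

104 × 148 mm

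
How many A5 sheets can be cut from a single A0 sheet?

32

Each ISO step halves the sheet: 1 × A0 → 2 × A1 → 4 × A2 → 8 × A3 → …
From A0 to A5 is 5 halving steps: 2^5 = 32.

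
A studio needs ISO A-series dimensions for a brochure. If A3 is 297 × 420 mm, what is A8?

52 × 74 mm

A4: ⌊420/2⌋ × 297 = 210 × 297 mm
A5: ⌊297/2⌋ × 210 = 148 × 210 mm
A6: ⌊210/2⌋ × 148 = 105 × 148 mm
A7: ⌊148/2⌋ × 105 = 74 × 105 mm
A8: ⌊105/2⌋ × 74 = 52 × 74 mm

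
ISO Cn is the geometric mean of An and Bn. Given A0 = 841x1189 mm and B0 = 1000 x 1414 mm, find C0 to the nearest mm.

917 × 1297 mm

Short side: √(841 · 1000) = √841000 ≈ 917.1 → 917 mm
Long side: √(1189 · 1414) = √1681246 ≈ 1296.6 → 1297 mm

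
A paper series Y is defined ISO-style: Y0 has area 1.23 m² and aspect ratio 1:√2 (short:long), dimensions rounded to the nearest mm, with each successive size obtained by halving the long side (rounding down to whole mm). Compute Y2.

466 × 659 mm

Let Y0's short side be w mm. w · w√2 = 1.23 m² = 1,230,000 mm², so w ≈ 932.6 mm and w√2 ≈ 1318.9 mm → Y0 = 933 × 1319 mm.
Y1: ⌊1319/2⌋ × 933 = 659 × 933 mm
Y2: ⌊933/2⌋ × 659 = 466 × 659 mm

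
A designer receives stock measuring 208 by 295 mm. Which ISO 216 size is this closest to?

A4 (210 × 297 mm)

Aspect ratio 295/208 ≈ 1.418 — close to the ISO √2 ≈ 1.414.
In the A-series (A0 area = 1 m²): A4 = 210 × 297 mm.
Off by 4 mm total — nearest standard size.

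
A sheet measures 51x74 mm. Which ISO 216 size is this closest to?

A8 (52 × 74 mm)

Aspect ratio 74/51 ≈ 1.451 (ISO target is √2 ≈ 1.414).
In the A-series (A0 area = 1 m²): A8 = 52 × 74 mm.
Off by 1 mm total — nearest standard size.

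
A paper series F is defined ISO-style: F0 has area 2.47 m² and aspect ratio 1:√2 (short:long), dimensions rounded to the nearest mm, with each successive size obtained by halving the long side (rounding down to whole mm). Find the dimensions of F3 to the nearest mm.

Let F0's short side be w mm. w · w√2 = 2.47 m² = 2,470,000 mm², so w ≈ 1321.6 mm and w√2 ≈ 1869.0 mm → F0 = 1322 × 1869 mm.
F1: ⌊1869/2⌋ × 1322 = 934 × 1322 mm
F2: ⌊1322/2⌋ × 934 = 661 × 934 mm
F3: ⌊934/2⌋ × 661 = 467 × 661 mm

467 × 661 mm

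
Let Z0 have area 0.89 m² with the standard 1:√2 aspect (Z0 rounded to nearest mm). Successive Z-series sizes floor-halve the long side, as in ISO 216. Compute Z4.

Let Z0's short side be w mm. w · w√2 = 0.89 m² = 890,000 mm², so w ≈ 793.3 mm and w√2 ≈ 1121.9 mm → Z0 = 793 × 1122 mm.
Z1: ⌊1122/2⌋ × 793 = 561 × 793 mm
Z2: ⌊793/2⌋ × 561 = 396 × 561 mm
Z3: ⌊561/2⌋ × 396 = 280 × 396 mm
Z4: ⌊396/2⌋ × 280 = 198 × 280 mm

198 × 280 mm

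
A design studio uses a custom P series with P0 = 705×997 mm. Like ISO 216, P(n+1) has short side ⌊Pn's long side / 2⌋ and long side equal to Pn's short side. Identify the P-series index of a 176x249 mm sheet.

P0: 705 × 997 mm
P1: 498 × 705 mm
P2: 352 × 498 mm
P3: 249 × 352 mm
P4: 176 × 249 mm
P5: 124 × 176 mm
→ matches P4.

P4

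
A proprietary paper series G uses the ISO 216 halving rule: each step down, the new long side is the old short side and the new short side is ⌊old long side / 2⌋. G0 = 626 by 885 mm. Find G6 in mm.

78 × 110 mm

G1 = 442 × 626 mm (from G0 by 1 halving).
G2: ⌊626/2⌋ × 442 = 313 × 442 mm
G3: ⌊442/2⌋ × 313 = 221 × 313 mm
G4: ⌊313/2⌋ × 221 = 156 × 221 mm
G5: ⌊221/2⌋ × 156 = 110 × 156 mm
G6: ⌊156/2⌋ × 110 = 78 × 110 mm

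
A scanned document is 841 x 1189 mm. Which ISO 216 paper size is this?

A0 (841 × 1189 mm)

Aspect ratio 1189/841 ≈ 1.414 — close to the ISO √2 ≈ 1.414.
In the A-series (A0 area = 1 m²): A0 = 841 × 1189 mm.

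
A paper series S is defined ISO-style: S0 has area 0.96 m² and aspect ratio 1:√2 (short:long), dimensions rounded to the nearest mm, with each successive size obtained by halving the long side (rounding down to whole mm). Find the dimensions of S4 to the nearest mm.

Let S0's short side be w mm. w · w√2 = 0.96 m² = 960,000 mm², so w ≈ 823.9 mm and w√2 ≈ 1165.2 mm → S0 = 824 × 1165 mm.
S1: ⌊1165/2⌋ × 824 = 582 × 824 mm
S2: ⌊824/2⌋ × 582 = 412 × 582 mm
S3: ⌊582/2⌋ × 412 = 291 × 412 mm
S4: ⌊412/2⌋ × 291 = 206 × 291 mm

206 × 291 mm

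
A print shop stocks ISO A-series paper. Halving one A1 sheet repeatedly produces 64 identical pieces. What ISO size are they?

64 = 2^6, so 6 halving steps.
A1 → A2 → … → A7 after 6 steps.

A7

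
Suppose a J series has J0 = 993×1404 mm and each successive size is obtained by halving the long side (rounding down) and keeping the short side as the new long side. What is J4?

J1: ⌊1404/2⌋ × 993 = 702 × 993 mm
J2: ⌊993/2⌋ × 702 = 496 × 702 mm
J3: ⌊702/2⌋ × 496 = 351 × 496 mm
J4: ⌊496/2⌋ × 351 = 248 × 351 mm

248 × 351 mm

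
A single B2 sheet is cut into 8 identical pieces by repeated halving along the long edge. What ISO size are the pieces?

B5

8 = 2^3, so 3 halving steps.
B2 → B3 → … → B5 after 3 steps.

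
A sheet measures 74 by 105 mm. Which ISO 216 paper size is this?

Aspect ratio 105/74 ≈ 1.419 — close to the ISO √2 ≈ 1.414.
In the A-series (A0 area = 1 m²): A7 = 74 × 105 mm.

A7 (74 × 105 mm)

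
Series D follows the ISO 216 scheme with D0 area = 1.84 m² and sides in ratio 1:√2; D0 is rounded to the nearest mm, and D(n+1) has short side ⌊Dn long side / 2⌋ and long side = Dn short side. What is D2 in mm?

570 × 806 mm

Let D0's short side be w mm. w · w√2 = 1.84 m² = 1,840,000 mm², so w ≈ 1140.6 mm and w√2 ≈ 1613.1 mm → D0 = 1141 × 1613 mm.
D1: ⌊1613/2⌋ × 1141 = 806 × 1141 mm
D2: ⌊1141/2⌋ × 806 = 570 × 806 mm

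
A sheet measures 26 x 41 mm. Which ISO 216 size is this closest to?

C10 (28 × 40 mm)

Aspect ratio 41/26 ≈ 1.577 (ISO target is √2 ≈ 1.414).
In the C-series (envelope sizes, between A and B): C10 = 28 × 40 mm.
Off by 3 mm total — nearest standard size.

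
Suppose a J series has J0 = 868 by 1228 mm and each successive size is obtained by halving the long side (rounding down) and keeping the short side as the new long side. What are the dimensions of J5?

J1: ⌊1228/2⌋ × 868 = 614 × 868 mm
J2: ⌊868/2⌋ × 614 = 434 × 614 mm
J3: ⌊614/2⌋ × 434 = 307 × 434 mm
J4: ⌊434/2⌋ × 307 = 217 × 307 mm
J5: ⌊307/2⌋ × 217 = 153 × 217 mm

153 × 217 mm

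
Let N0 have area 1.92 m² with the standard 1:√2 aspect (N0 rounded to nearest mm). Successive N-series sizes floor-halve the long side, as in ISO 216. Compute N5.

206 × 291 mm

Let N0's short side be w mm. w · w√2 = 1.92 m² = 1,920,000 mm², so w ≈ 1165.2 mm and w√2 ≈ 1647.8 mm → N0 = 1165 × 1648 mm.
N1: ⌊1648/2⌋ × 1165 = 824 × 1165 mm
N2: ⌊1165/2⌋ × 824 = 582 × 824 mm
N3: ⌊824/2⌋ × 582 = 412 × 582 mm
N4: ⌊582/2⌋ × 412 = 291 × 412 mm
N5: ⌊412/2⌋ × 291 = 206 × 291 mm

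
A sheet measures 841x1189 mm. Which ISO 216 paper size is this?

A0 (841 × 1189 mm)

Aspect ratio 1189/841 ≈ 1.414 — close to the ISO √2 ≈ 1.414.
In the A-series (A0 area = 1 m²): A0 = 841 × 1189 mm.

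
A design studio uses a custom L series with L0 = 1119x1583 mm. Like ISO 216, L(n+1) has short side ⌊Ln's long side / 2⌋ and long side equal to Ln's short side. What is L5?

197 × 279 mm

L1: ⌊1583/2⌋ × 1119 = 791 × 1119 mm
L2: ⌊1119/2⌋ × 791 = 559 × 791 mm
L3: ⌊791/2⌋ × 559 = 395 × 559 mm
L4: ⌊559/2⌋ × 395 = 279 × 395 mm
L5: ⌊395/2⌋ × 279 = 197 × 279 mm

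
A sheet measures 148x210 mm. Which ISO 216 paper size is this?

Aspect ratio 210/148 ≈ 1.419 — close to the ISO √2 ≈ 1.414.
In the A-series (A0 area = 1 m²): A5 = 148 × 210 mm.

A5 (148 × 210 mm)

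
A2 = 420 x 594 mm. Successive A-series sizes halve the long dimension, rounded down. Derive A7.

A3: ⌊594/2⌋ × 420 = 297 × 420 mm
A4: ⌊420/2⌋ × 297 = 210 × 297 mm
A5: ⌊297/2⌋ × 210 = 148 × 210 mm
A6: ⌊210/2⌋ × 148 = 105 × 148 mm
A7: ⌊148/2⌋ × 105 = 74 × 105 mm

74 × 105 mm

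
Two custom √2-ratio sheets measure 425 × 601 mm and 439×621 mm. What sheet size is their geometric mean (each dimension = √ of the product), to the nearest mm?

432 × 611 mm

Short side: √(425 · 439) = √186575 ≈ 431.9 → 432 mm
Long side: √(601 · 621) = √373221 ≈ 610.9 → 611 mm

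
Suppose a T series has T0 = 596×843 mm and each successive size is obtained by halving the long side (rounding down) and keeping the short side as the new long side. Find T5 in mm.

105 × 149 mm

T1 = 421 × 596 mm (from T0 by 1 halving).
T2: ⌊596/2⌋ × 421 = 298 × 421 mm
T3: ⌊421/2⌋ × 298 = 210 × 298 mm
T4: ⌊298/2⌋ × 210 = 149 × 210 mm
T5: ⌊210/2⌋ × 149 = 105 × 149 mm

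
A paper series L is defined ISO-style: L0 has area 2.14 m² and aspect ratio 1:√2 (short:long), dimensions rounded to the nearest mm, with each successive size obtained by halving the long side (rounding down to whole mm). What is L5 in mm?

217 × 307 mm

Let L0's short side be w mm. w · w√2 = 2.14 m² = 2,140,000 mm², so w ≈ 1230.1 mm and w√2 ≈ 1739.7 mm → L0 = 1230 × 1740 mm.
L1: ⌊1740/2⌋ × 1230 = 870 × 1230 mm
L2: ⌊1230/2⌋ × 870 = 615 × 870 mm
L3: ⌊870/2⌋ × 615 = 435 × 615 mm
L4: ⌊615/2⌋ × 435 = 307 × 435 mm
L5: ⌊435/2⌋ × 307 = 217 × 307 mm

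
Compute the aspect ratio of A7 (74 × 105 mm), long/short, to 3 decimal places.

1.419

105 / 74 = 1.419
ISO 216 targets √2 ≈ 1.414; the +0.005 deviation is from mm rounding.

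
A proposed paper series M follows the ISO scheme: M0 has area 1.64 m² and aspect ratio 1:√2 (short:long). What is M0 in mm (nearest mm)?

1077 × 1523 mm

Let the short side be w mm. Then w · w√2 = 1.64 m² = 1,640,000 mm².
w² = 1,640,000/√2, so w ≈ 1076.9 mm; long side = w√2 ≈ 1522.9 mm.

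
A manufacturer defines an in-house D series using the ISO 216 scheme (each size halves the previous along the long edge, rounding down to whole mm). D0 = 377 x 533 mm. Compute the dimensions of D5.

66 × 94 mm

D1: ⌊533/2⌋ × 377 = 266 × 377 mm
D2: ⌊377/2⌋ × 266 = 188 × 266 mm
D3: ⌊266/2⌋ × 188 = 133 × 188 mm
D4: ⌊188/2⌋ × 133 = 94 × 133 mm
D5: ⌊133/2⌋ × 94 = 66 × 94 mm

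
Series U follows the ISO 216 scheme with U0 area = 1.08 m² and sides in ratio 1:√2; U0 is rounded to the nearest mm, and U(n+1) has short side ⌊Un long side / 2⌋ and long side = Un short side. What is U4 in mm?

218 × 309 mm

Let U0's short side be w mm. w · w√2 = 1.08 m² = 1,080,000 mm², so w ≈ 873.9 mm and w√2 ≈ 1235.9 mm → U0 = 874 × 1236 mm.
U1: ⌊1236/2⌋ × 874 = 618 × 874 mm
U2: ⌊874/2⌋ × 618 = 437 × 618 mm
U3: ⌊618/2⌋ × 437 = 309 × 437 mm
U4: ⌊437/2⌋ × 309 = 218 × 309 mm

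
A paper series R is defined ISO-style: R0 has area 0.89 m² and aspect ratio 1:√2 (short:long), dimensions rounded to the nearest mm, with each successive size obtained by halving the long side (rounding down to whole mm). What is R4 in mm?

Let R0's short side be w mm. w · w√2 = 0.89 m² = 890,000 mm², so w ≈ 793.3 mm and w√2 ≈ 1121.9 mm → R0 = 793 × 1122 mm.
R1: ⌊1122/2⌋ × 793 = 561 × 793 mm
R2: ⌊793/2⌋ × 561 = 396 × 561 mm
R3: ⌊561/2⌋ × 396 = 280 × 396 mm
R4: ⌊396/2⌋ × 280 = 198 × 280 mm

198 × 280 mm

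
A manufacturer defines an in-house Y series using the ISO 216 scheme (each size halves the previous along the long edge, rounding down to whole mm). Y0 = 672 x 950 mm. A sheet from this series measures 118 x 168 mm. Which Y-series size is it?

Y5

Y0: 672 × 950 mm
Y1: 475 × 672 mm
Y2: 336 × 475 mm
Y3: 237 × 336 mm
Y4: 168 × 237 mm
Y5: 118 × 168 mm
Y6: 84 × 118 mm
→ matches Y5.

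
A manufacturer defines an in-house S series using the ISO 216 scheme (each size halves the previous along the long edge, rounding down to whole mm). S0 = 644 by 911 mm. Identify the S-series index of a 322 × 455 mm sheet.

S0: 644 × 911 mm
S1: 455 × 644 mm
S2: 322 × 455 mm
S3: 227 × 322 mm
→ matches S2.

S2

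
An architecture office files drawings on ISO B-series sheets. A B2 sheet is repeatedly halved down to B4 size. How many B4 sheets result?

Each ISO step halves the sheet: 1 × B2 → 2 × B3 → 4 × B4
From B2 to B4 is 2 halving steps: 2^2 = 4.

4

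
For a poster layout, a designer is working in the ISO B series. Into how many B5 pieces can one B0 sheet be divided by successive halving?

Each ISO step halves the sheet: 1 × B0 → 2 × B1 → 4 × B2 → 8 × B3 → …
From B0 to B5 is 5 halving steps: 2^5 = 32.

32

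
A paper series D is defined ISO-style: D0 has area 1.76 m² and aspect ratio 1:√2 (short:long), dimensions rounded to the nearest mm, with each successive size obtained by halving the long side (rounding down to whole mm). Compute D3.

Let D0's short side be w mm. w · w√2 = 1.76 m² = 1,760,000 mm², so w ≈ 1115.6 mm and w√2 ≈ 1577.7 mm → D0 = 1116 × 1578 mm.
D1: ⌊1578/2⌋ × 1116 = 789 × 1116 mm
D2: ⌊1116/2⌋ × 789 = 558 × 789 mm
D3: ⌊789/2⌋ × 558 = 394 × 558 mm

394 × 558 mm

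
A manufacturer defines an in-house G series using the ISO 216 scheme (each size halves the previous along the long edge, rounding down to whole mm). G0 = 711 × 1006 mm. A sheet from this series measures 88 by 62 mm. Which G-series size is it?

G7

G0: 711 × 1006 mm
G1: 503 × 711 mm
G2: 355 × 503 mm
G3: 251 × 355 mm
G4: 177 × 251 mm
G5: 125 × 177 mm
G6: 88 × 125 mm
G7: 62 × 88 mm
G8: 44 × 62 mm
→ matches G7.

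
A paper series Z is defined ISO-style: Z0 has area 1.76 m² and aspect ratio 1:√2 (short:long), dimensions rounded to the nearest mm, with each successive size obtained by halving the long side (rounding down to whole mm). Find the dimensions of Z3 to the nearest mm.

394 × 558 mm

Let Z0's short side be w mm. w · w√2 = 1.76 m² = 1,760,000 mm², so w ≈ 1115.6 mm and w√2 ≈ 1577.7 mm → Z0 = 1116 × 1578 mm.
Z1: ⌊1578/2⌋ × 1116 = 789 × 1116 mm
Z2: ⌊1116/2⌋ × 789 = 558 × 789 mm
Z3: ⌊789/2⌋ × 558 = 394 × 558 mm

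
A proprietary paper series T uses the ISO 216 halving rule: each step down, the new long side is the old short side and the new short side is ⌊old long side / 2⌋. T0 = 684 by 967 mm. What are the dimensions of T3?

T1: ⌊967/2⌋ × 684 = 483 × 684 mm
T2: ⌊684/2⌋ × 483 = 342 × 483 mm
T3: ⌊483/2⌋ × 342 = 241 × 342 mm

241 × 342 mm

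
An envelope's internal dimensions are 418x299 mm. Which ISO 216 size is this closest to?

Aspect ratio 418/299 ≈ 1.398 (ISO target is √2 ≈ 1.414).
In the A-series (A0 area = 1 m²): A3 = 297 × 420 mm.
Off by 4 mm total — nearest standard size.

A3 (297 × 420 mm)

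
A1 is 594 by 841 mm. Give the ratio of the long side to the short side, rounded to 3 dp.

1.416

841 / 594 = 1.416
ISO 216 targets √2 ≈ 1.414; the +0.002 deviation is from mm rounding.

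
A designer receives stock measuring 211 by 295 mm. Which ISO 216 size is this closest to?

A4 (210 × 297 mm)

Aspect ratio 295/211 ≈ 1.398 (ISO target is √2 ≈ 1.414).
In the A-series (A0 area = 1 m²): A4 = 210 × 297 mm.
Off by 3 mm total — nearest standard size.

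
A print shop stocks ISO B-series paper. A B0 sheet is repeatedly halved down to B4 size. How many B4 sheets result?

Each ISO step halves the sheet: 1 × B0 → 2 × B1 → 4 × B2 → 8 × B3 → …
From B0 to B4 is 4 halving steps: 2^4 = 16.

16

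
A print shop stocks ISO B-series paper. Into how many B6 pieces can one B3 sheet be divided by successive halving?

8

Each ISO step halves the sheet: 1 × B3 → 2 × B4 → 4 × B5 → 8 × B6
From B3 to B6 is 3 halving steps: 2^3 = 8.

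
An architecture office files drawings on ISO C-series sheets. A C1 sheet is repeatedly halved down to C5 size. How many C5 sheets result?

Each ISO step halves the sheet: 1 × C1 → 2 × C2 → 4 × C3 → 8 × C4 → …
From C1 to C5 is 4 halving steps: 2^4 = 16.

16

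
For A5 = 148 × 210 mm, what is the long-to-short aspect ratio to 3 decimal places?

210 / 148 = 1.419
ISO 216 targets √2 ≈ 1.414; the +0.005 deviation is from mm rounding.

1.419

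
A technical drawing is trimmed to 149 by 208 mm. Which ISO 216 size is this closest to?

A5 (148 × 210 mm)

Aspect ratio 208/149 ≈ 1.396 (ISO target is √2 ≈ 1.414).
In the A-series (A0 area = 1 m²): A5 = 148 × 210 mm.
Off by 3 mm total — nearest standard size.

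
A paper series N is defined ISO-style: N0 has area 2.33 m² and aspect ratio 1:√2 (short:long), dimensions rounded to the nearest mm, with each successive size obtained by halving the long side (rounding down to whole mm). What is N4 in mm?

Let N0's short side be w mm. w · w√2 = 2.33 m² = 2,330,000 mm², so w ≈ 1283.6 mm and w√2 ≈ 1815.2 mm → N0 = 1284 × 1815 mm.
N1: ⌊1815/2⌋ × 1284 = 907 × 1284 mm
N2: ⌊1284/2⌋ × 907 = 642 × 907 mm
N3: ⌊907/2⌋ × 642 = 453 × 642 mm
N4: ⌊642/2⌋ × 453 = 321 × 453 mm

321 × 453 mm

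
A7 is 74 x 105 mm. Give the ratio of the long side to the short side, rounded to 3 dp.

1.419

105 / 74 = 1.419
ISO 216 targets √2 ≈ 1.414; the +0.005 deviation is from mm rounding.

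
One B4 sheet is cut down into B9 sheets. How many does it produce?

B4 = 250 × 353 mm; B9 = 44 × 62 mm.
Each halving step doubles the count; 5 steps from B4 to B9.
2^5 = 32.

32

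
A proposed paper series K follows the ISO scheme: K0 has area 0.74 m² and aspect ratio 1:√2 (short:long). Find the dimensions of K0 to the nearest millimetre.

Let the short side be w mm. Then w · w√2 = 0.74 m² = 740,000 mm².
w² = 740,000/√2, so w ≈ 723.4 mm; long side = w√2 ≈ 1023.0 mm.

723 × 1023 mm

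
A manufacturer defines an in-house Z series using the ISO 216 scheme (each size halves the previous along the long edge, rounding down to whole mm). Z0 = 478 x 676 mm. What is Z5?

84 × 119 mm

Z1: ⌊676/2⌋ × 478 = 338 × 478 mm
Z2: ⌊478/2⌋ × 338 = 239 × 338 mm
Z3: ⌊338/2⌋ × 239 = 169 × 239 mm
Z4: ⌊239/2⌋ × 169 = 119 × 169 mm
Z5: ⌊169/2⌋ × 119 = 84 × 119 mm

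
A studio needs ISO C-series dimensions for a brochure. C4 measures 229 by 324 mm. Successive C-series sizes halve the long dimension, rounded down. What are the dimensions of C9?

40 × 57 mm

C5: ⌊324/2⌋ × 229 = 162 × 229 mm
C6: ⌊229/2⌋ × 162 = 114 × 162 mm
C7: ⌊162/2⌋ × 114 = 81 × 114 mm
C8: ⌊114/2⌋ × 81 = 57 × 81 mm
C9: ⌊81/2⌋ × 57 = 40 × 57 mm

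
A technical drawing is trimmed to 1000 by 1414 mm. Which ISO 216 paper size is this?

Aspect ratio 1414/1000 ≈ 1.414 — close to the ISO √2 ≈ 1.414.
In the B-series (B0 = 1000 × 1414 mm): B0 = 1000 × 1414 mm.

B0 (1000 × 1414 mm)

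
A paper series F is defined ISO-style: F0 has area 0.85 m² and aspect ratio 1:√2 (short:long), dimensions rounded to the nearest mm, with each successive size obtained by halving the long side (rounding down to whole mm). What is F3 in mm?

274 × 387 mm

Let F0's short side be w mm. w · w√2 = 0.85 m² = 850,000 mm², so w ≈ 775.3 mm and w√2 ≈ 1096.4 mm → F0 = 775 × 1096 mm.
F1: ⌊1096/2⌋ × 775 = 548 × 775 mm
F2: ⌊775/2⌋ × 548 = 387 × 548 mm
F3: ⌊548/2⌋ × 387 = 274 × 387 mm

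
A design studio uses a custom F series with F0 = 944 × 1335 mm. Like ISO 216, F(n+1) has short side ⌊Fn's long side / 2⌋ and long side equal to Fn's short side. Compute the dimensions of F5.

F1: ⌊1335/2⌋ × 944 = 667 × 944 mm
F2: ⌊944/2⌋ × 667 = 472 × 667 mm
F3: ⌊667/2⌋ × 472 = 333 × 472 mm
F4: ⌊472/2⌋ × 333 = 236 × 333 mm
F5: ⌊333/2⌋ × 236 = 166 × 236 mm

166 × 236 mm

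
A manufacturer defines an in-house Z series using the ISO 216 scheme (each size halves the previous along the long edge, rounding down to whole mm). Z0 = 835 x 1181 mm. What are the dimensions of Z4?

Z1: ⌊1181/2⌋ × 835 = 590 × 835 mm
Z2: ⌊835/2⌋ × 590 = 417 × 590 mm
Z3: ⌊590/2⌋ × 417 = 295 × 417 mm
Z4: ⌊417/2⌋ × 295 = 208 × 295 mm

208 × 295 mm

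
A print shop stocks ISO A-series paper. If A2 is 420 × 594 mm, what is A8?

A3: ⌊594/2⌋ × 420 = 297 × 420 mm
A4: ⌊420/2⌋ × 297 = 210 × 297 mm
A5: ⌊297/2⌋ × 210 = 148 × 210 mm
A6: ⌊210/2⌋ × 148 = 105 × 148 mm
A7: ⌊148/2⌋ × 105 = 74 × 105 mm
A8: ⌊105/2⌋ × 74 = 52 × 74 mm

52 × 74 mm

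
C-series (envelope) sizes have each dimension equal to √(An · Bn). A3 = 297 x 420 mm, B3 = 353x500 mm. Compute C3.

Short side: √(297 · 353) = √104841 ≈ 323.8 → 324 mm
Long side: √(420 · 500) = √210000 ≈ 458.3 → 458 mm

324 × 458 mm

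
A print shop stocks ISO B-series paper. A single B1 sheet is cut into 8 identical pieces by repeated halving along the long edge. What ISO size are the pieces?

B4

8 = 2^3, so 3 halving steps.
B1 → B2 → … → B4 after 3 steps.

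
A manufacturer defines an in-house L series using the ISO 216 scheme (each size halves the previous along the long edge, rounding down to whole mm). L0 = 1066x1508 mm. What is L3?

377 × 533 mm

L1: ⌊1508/2⌋ × 1066 = 754 × 1066 mm
L2: ⌊1066/2⌋ × 754 = 533 × 754 mm
L3: ⌊754/2⌋ × 533 = 377 × 533 mm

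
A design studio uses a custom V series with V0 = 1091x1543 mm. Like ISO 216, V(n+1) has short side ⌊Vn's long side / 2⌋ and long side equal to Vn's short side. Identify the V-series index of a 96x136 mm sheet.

V0: 1091 × 1543 mm
V1: 771 × 1091 mm
V2: 545 × 771 mm
V3: 385 × 545 mm
V4: 272 × 385 mm
V5: 192 × 272 mm
V6: 136 × 192 mm
V7: 96 × 136 mm
V8: 68 × 96 mm
→ matches V7.

V7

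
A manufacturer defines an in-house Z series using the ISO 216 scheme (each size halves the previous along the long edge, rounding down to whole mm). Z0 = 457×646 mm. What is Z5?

80 × 114 mm

Z1: ⌊646/2⌋ × 457 = 323 × 457 mm
Z2: ⌊457/2⌋ × 323 = 228 × 323 mm
Z3: ⌊323/2⌋ × 228 = 161 × 228 mm
Z4: ⌊228/2⌋ × 161 = 114 × 161 mm
Z5: ⌊161/2⌋ × 114 = 80 × 114 mm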